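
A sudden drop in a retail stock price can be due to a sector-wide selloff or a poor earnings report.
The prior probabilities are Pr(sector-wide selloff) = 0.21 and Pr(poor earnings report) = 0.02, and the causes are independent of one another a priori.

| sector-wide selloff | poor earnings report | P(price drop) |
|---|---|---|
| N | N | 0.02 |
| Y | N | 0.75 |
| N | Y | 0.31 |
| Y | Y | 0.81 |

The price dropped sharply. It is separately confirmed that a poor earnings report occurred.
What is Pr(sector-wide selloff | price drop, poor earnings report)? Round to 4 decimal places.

P(price drop | poor earnings report) = 0.31×0.79 + 0.81×0.21 = 0.244900 + 0.170100 = 0.415000
The sector-wide selloff-present share is 0.81×0.21 = 0.170100.
P(sector-wide selloff | price drop, poor earnings report) = 0.170100 / 0.415000 ≈ 0.4099

Pr(sector-wide selloff | price drop, poor earnings report) ≈ 0.4099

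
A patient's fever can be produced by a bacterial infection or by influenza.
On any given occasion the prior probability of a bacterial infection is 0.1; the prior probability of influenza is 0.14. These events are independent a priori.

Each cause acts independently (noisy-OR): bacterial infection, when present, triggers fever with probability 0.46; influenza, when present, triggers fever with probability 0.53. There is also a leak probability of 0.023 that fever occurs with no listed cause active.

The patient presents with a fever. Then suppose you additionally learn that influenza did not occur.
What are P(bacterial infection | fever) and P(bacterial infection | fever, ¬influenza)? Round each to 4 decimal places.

Under noisy-OR, P(fever | causes) = 1 − (1−0.023)·∏(1−qᵢ) over the active causes.
Sum P(fever|·) weighted by the priors over the 4 (bacterial infection, influenza) configurations:
  P(fever) = 0.023·0.9·0.86 + 0.54081·0.9·0.14 + 0.47242·0.1·0.86 + 0.752037·0.1·0.14
        = 0.017802 + 0.068142 + 0.040628 + 0.010529 = 0.137101
Configurations with bacterial infection contribute 0.051157, so
  P(bacterial infection | fever) = 0.051157 / 0.137101 ≈ 0.3731

Now condition on the additional information:
By total probability over both values of bacterial infection:
  P(fever | ¬influenza) = 0.023×0.9 + 0.47242×0.1
        = 0.020700 + 0.047242 = 0.067942
Configurations with bacterial infection contribute 0.047242, so
  P(bacterial infection | fever, ¬influenza) = 0.047242 / 0.067942 ≈ 0.6953
Ruling out influenza raises the posterior on bacterial infection — the flip side of explaining away.

P(bacterial infection | fever) ≈ 0.3731; P(bacterial infection | fever, ¬influenza) ≈ 0.6953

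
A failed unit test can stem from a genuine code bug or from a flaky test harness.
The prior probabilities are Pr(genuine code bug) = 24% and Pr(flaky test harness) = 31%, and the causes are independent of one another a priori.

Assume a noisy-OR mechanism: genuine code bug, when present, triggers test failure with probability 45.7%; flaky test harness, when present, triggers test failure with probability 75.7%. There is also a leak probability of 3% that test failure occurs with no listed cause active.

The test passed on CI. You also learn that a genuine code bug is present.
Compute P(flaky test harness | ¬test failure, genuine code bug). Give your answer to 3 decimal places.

P(flaky test harness | ¬test failure, genuine code bug) ≈ 0.098

Under noisy-OR, P(test failure | causes) = 1 − (1−0.03)·∏(1−qᵢ) over the active causes.
Weight on flaky test harness=true, given the evidence: 0.127991*0.31 = 0.039677
Denominator P(¬test failure | genuine code bug): 0.52671*0.69 + 0.127991*0.31 = 0.403107
Posterior = 0.039677 / 0.403107 ≈ 0.098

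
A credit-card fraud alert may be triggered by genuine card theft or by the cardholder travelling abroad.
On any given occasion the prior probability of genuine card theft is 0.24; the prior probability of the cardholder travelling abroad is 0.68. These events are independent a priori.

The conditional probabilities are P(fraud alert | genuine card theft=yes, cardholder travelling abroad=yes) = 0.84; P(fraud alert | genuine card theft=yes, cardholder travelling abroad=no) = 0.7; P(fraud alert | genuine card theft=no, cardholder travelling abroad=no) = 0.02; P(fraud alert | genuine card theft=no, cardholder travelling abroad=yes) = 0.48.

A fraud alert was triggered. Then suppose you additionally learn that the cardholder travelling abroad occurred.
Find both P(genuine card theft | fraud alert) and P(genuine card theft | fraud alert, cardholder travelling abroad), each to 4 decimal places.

P(fraud alert) = 0.02·0.76·0.32 + 0.48·0.76·0.68 + 0.7·0.24·0.32 + 0.84·0.24·0.68 = 0.004864 + 0.248064 + 0.053760 + 0.137088 = 0.443776
The genuine card theft-present share is 0.053760 + 0.137088 = 0.190848.
So P(genuine card theft | fraud alert) = 0.190848/0.443776 ≈ 0.4301.

With the extra evidence:
Numerator (weight on configurations with genuine card theft): 0.84·0.24 = 0.201600
Normalizer over all consistent configurations: 0.48·0.76 + 0.84·0.24 = 0.566400
P(genuine card theft | fraud alert, cardholder travelling abroad) = 0.201600/0.566400 ≈ 0.3559
Conditioning on cardholder travelling abroad lowers the posterior on genuine card theft: the classic explaining-away effect in a common-effect structure.

P(genuine card theft | fraud alert) ≈ 0.4301; P(genuine card theft | fraud alert, cardholder travelling abroad) ≈ 0.3559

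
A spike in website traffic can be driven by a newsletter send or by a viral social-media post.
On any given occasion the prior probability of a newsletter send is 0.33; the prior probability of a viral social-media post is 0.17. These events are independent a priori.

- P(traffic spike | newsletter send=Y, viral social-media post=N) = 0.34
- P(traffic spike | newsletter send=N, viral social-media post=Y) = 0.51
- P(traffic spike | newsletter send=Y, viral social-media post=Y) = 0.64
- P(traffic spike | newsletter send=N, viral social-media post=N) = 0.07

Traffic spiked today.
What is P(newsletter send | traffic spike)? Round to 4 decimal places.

Weight on newsletter send=true, given the evidence: 0.093126 + 0.035904 = 0.129030
The normalizing constant is 0.07×0.67×0.83 + 0.51×0.67×0.17 + 0.34×0.33×0.83 + 0.64×0.33×0.17 = 0.226046
P(newsletter send | traffic spike) = 0.129030/0.226046 ≈ 0.5708

P(newsletter send | traffic spike) ≈ 0.5708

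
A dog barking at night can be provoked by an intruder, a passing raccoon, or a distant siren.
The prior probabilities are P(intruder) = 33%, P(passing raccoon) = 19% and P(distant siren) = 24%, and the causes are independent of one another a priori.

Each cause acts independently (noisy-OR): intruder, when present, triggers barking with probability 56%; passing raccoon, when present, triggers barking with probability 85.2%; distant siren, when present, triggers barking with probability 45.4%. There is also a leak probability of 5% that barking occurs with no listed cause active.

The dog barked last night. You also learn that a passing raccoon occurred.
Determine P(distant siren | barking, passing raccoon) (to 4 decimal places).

P(distant siren | barking, passing raccoon) ≈ 0.2506

Under noisy-OR, P(barking | causes) = 1 − (1−0.05)·∏(1−qᵢ) over the active causes.
Numerator (weight on configurations with distant siren): 0.148456 + 0.076525 = 0.224981
The normalizing constant is 0.8594*0.67*0.76 + 0.923232*0.67*0.24 + 0.938136*0.33*0.76 + 0.966222*0.33*0.24 = 0.897872
Posterior = 0.224981 / 0.897872 ≈ 0.2506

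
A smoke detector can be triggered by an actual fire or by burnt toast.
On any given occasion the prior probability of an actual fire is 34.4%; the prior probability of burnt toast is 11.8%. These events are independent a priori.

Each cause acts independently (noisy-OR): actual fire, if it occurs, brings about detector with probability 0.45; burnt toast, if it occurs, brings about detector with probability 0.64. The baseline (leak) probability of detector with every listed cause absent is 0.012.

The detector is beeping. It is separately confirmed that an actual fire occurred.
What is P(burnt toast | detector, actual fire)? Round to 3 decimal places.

P(burnt toast | detector, actual fire) ≈ 0.191

Under noisy-OR, P(detector | causes) = 1 − (1−0.012)·∏(1−qᵢ) over the active causes.
P(detector | actual fire) = 0.4566·0.882 + 0.804376·0.118 = 0.402721 + 0.094916 = 0.497637
Of this, 0.094916 comes from 0.804376·0.118 (the burnt toast=true cases).
P(burnt toast | detector, actual fire) = 0.094916 / 0.497637 ≈ 0.191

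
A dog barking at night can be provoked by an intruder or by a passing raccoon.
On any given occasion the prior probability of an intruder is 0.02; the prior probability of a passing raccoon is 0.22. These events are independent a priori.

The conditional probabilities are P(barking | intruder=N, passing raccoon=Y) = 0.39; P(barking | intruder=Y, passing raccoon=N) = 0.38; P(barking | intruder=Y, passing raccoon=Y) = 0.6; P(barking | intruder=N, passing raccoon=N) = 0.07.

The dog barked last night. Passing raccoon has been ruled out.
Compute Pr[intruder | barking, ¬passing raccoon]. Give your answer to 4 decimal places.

P(barking | ¬passing raccoon) = 0.07*0.98 + 0.38*0.02 = 0.068600 + 0.007600 = 0.076200
Restricting to configurations with intruder present: 0.38*0.02 = 0.007600.
So P(intruder | barking, ¬passing raccoon) = 0.007600/0.076200 ≈ 0.0997.

Pr[intruder | barking, ¬passing raccoon] ≈ 0.0997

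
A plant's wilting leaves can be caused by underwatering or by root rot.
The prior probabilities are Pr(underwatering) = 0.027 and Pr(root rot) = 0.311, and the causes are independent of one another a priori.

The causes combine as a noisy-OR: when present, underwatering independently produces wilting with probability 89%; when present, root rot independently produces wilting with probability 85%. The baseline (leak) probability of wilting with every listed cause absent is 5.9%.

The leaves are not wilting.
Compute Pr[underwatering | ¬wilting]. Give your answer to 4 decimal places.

Pr[underwatering | ¬wilting] ≈ 0.0030

Under noisy-OR, P(wilting | causes) = 1 − (1−0.059)·∏(1−qᵢ) over the active causes.
P(¬wilting) = 0.941·0.973·0.689 + 0.14115·0.973·0.311 + 0.10351·0.027·0.689 + 0.015526·0.027·0.311 = 0.630844 + 0.042712 + 0.001926 + 0.000130 = 0.675612
Restricting to configurations with underwatering present: 0.001926 + 0.000130 = 0.002056.
Hence the posterior is 0.002056/0.675612 ≈ 0.0030.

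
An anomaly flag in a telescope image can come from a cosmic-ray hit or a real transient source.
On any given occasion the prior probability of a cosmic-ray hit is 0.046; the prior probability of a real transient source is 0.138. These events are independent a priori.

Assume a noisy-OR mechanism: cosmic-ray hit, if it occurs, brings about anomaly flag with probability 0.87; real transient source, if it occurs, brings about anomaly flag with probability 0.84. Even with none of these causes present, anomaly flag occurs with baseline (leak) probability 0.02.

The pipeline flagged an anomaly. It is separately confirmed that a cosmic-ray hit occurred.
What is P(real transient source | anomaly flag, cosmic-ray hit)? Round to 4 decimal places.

P(real transient source | anomaly flag, cosmic-ray hit) ≈ 0.1523

Under noisy-OR, P(anomaly flag | causes) = 1 − (1−0.02)·∏(1−qᵢ) over the active causes.
Numerator (weight on configurations with real transient source): 0.979616·0.138 = 0.135187
Denominator P(anomaly flag | cosmic-ray hit): 0.8726·0.862 + 0.979616·0.138 = 0.887368
Posterior = 0.135187 / 0.887368 ≈ 0.1523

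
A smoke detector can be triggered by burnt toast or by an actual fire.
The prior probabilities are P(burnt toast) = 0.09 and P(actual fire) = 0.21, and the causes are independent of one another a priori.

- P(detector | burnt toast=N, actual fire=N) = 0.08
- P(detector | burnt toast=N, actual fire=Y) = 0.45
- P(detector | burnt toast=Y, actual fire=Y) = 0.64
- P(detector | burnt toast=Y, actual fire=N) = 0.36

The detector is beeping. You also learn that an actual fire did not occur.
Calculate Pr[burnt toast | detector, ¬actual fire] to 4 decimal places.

P(detector | ¬actual fire) = 0.08×0.91 + 0.36×0.09 = 0.072800 + 0.032400 = 0.105200
The burnt toast-present share is 0.36×0.09 = 0.032400.
So P(burnt toast | detector, ¬actual fire) = 0.032400/0.105200 ≈ 0.3080.

Pr[burnt toast | detector, ¬actual fire] ≈ 0.3080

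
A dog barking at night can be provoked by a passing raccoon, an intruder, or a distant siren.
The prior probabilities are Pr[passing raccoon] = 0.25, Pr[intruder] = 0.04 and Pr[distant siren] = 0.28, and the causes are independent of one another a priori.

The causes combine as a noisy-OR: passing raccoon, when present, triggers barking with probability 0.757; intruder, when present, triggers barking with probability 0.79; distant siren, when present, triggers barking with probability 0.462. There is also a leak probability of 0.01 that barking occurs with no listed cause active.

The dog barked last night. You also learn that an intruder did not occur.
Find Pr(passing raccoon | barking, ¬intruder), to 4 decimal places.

Under noisy-OR, P(barking | causes) = 1 − (1−0.01)·∏(1−qᵢ) over the active causes.
Weight on passing raccoon=true, given the evidence: 0.136697 + 0.060940 = 0.197637
The normalizing constant is 0.01·0.75·0.72 + 0.46738·0.75·0.28 + 0.75943·0.25·0.72 + 0.870573·0.25·0.28 = 0.301187
P(passing raccoon | barking, ¬intruder) = 0.197637/0.301187 ≈ 0.6562

Pr(passing raccoon | barking, ¬intruder) ≈ 0.6562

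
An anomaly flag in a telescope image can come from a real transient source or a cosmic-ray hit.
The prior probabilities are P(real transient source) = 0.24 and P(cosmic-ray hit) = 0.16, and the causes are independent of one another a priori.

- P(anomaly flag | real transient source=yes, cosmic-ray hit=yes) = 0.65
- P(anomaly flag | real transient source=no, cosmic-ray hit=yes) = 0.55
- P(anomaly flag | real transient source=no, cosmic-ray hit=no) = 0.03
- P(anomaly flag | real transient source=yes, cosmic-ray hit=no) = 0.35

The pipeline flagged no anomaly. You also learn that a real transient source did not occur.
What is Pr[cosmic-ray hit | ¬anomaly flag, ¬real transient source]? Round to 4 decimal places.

P(¬anomaly flag | ¬real transient source) = 0.97*0.84 + 0.45*0.16 = 0.814800 + 0.072000 = 0.886800
Restricting to configurations with cosmic-ray hit present: 0.45*0.16 = 0.072000.
P(cosmic-ray hit | ¬anomaly flag, ¬real transient source) = 0.072000 / 0.886800 ≈ 0.0812

Pr[cosmic-ray hit | ¬anomaly flag, ¬real transient source] ≈ 0.0812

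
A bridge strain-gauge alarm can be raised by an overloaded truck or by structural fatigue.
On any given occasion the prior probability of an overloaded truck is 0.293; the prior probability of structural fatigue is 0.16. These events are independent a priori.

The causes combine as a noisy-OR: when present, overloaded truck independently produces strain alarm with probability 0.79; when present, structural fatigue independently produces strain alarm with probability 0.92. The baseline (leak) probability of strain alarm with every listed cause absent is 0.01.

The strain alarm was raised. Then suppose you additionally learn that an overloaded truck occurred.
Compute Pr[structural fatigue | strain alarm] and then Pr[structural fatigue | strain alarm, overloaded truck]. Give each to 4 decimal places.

Pr[structural fatigue | strain alarm] ≈ 0.4279; Pr[structural fatigue | strain alarm, overloaded truck] ≈ 0.1912

Under noisy-OR, P(strain alarm | causes) = 1 − (1−0.01)·∏(1−qᵢ) over the active causes.
Weight on structural fatigue=true, given the evidence: 0.104161 + 0.046100 = 0.150261
Normalizer over all consistent configurations: 0.01·0.707·0.84 + 0.9208·0.707·0.16 + 0.7921·0.293·0.84 + 0.983368·0.293·0.16 = 0.351152
Posterior = 0.150261 / 0.351152 ≈ 0.4279

Now also conditioning on overloaded truck=true:
By total probability over both values of structural fatigue:
  P(strain alarm | overloaded truck) = 0.7921*0.84 + 0.983368*0.16
        = 0.665364 + 0.157339 = 0.822703
Keeping only the structural fatigue-present terms gives 0.157339, so
  P(structural fatigue | strain alarm, overloaded truck) = 0.157339 / 0.822703 ≈ 0.1912
The drop from 0.4279 to 0.1912 is the explaining-away (discounting) effect.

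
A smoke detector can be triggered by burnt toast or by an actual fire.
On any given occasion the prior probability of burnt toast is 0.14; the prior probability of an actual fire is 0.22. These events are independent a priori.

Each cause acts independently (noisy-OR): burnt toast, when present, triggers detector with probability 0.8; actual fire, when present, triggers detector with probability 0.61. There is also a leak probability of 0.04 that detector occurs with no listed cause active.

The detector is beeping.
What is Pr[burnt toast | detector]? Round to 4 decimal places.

Pr[burnt toast | detector] ≈ 0.4457

Under noisy-OR, P(detector | causes) = 1 − (1−0.04)·∏(1−qᵢ) over the active causes.
P(detector) = 0.04×0.86×0.78 + 0.6256×0.86×0.22 + 0.808×0.14×0.78 + 0.92512×0.14×0.22 = 0.026832 + 0.118364 + 0.088234 + 0.028494 = 0.261924
Restricting to configurations with burnt toast present: 0.088234 + 0.028494 = 0.116728.
Hence the posterior is 0.116728/0.261924 ≈ 0.4457.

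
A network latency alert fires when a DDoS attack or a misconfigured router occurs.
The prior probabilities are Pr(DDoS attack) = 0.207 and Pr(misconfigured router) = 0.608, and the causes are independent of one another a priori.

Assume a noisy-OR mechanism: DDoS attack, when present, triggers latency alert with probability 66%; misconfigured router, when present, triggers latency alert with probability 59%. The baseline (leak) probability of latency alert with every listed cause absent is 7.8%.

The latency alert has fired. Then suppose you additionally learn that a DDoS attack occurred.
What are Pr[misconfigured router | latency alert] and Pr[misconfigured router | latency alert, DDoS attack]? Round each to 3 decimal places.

Under noisy-OR, P(latency alert | causes) = 1 − (1−0.078)·∏(1−qᵢ) over the active causes.
Sum P(latency alert|·) weighted by the priors over the 4 (DDoS attack, misconfigured router) configurations:
  P(latency alert) = 0.078*0.793*0.392 + 0.62198*0.793*0.608 + 0.68652*0.207*0.392 + 0.871473*0.207*0.608
        = 0.024247 + 0.299884 + 0.055707 + 0.109680 = 0.489518
Configurations with misconfigured router contribute 0.409564, so
  P(misconfigured router | latency alert) = 0.409564 / 0.489518 ≈ 0.837

Now condition on the additional information:
P(latency alert | DDoS attack) = 0.68652*0.392 + 0.871473*0.608 = 0.269116 + 0.529856 = 0.798972
Restricting to configurations with misconfigured router present: 0.871473*0.608 = 0.529856.
Hence the posterior is 0.529856/0.798972 ≈ 0.663.
This is intercausal reasoning (explaining away): once DDoS attack accounts for the latency alert, misconfigured router becomes less likely.

Pr[misconfigured router | latency alert] ≈ 0.837; Pr[misconfigured router | latency alert, DDoS attack] ≈ 0.663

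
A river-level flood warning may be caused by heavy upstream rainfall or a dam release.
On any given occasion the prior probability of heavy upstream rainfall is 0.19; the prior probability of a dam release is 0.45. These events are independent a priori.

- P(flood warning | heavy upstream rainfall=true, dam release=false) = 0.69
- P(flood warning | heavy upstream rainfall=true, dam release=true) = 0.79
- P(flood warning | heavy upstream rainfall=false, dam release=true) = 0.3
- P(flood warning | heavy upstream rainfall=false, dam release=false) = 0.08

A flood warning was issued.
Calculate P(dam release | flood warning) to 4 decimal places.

P(dam release | flood warning) ≈ 0.6215

P(flood warning) = 0.08·0.81·0.55 + 0.3·0.81·0.45 + 0.69·0.19·0.55 + 0.79·0.19·0.45 = 0.035640 + 0.109350 + 0.072105 + 0.067545 = 0.284640
Of this, 0.176895 comes from 0.109350 + 0.067545 (the dam release=true cases).
P(dam release | flood warning) = 0.176895 / 0.284640 ≈ 0.6215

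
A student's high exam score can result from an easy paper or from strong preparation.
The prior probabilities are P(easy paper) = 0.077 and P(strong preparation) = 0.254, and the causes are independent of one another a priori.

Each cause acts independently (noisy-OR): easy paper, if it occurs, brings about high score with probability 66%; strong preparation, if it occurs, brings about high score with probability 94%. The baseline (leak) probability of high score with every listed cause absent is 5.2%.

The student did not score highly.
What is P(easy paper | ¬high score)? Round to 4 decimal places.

Under noisy-OR, P(high score | causes) = 1 − (1−0.052)·∏(1−qᵢ) over the active causes.
P(¬high score) = 0.948×0.923×0.746 + 0.05688×0.923×0.254 + 0.32232×0.077×0.746 + 0.019339×0.077×0.254 = 0.652753 + 0.013335 + 0.018515 + 0.000378 = 0.684981
The easy paper-present share is 0.018515 + 0.000378 = 0.018893.
P(easy paper | ¬high score) = 0.018893 / 0.684981 ≈ 0.0276

P(easy paper | ¬high score) ≈ 0.0276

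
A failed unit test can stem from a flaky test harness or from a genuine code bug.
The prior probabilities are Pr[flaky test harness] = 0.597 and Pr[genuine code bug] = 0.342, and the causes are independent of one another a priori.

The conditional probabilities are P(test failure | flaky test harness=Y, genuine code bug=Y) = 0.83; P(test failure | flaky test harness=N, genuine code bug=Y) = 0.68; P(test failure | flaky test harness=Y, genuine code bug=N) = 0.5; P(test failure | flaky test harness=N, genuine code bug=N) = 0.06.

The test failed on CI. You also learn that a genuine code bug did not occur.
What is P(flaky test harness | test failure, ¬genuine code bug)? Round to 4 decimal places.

P(flaky test harness | test failure, ¬genuine code bug) ≈ 0.9251

Numerator (weight on configurations with flaky test harness): 0.5×0.597 = 0.298500
Denominator P(test failure | ¬genuine code bug): 0.06×0.403 + 0.5×0.597 = 0.322680
Posterior = 0.298500 / 0.322680 ≈ 0.9251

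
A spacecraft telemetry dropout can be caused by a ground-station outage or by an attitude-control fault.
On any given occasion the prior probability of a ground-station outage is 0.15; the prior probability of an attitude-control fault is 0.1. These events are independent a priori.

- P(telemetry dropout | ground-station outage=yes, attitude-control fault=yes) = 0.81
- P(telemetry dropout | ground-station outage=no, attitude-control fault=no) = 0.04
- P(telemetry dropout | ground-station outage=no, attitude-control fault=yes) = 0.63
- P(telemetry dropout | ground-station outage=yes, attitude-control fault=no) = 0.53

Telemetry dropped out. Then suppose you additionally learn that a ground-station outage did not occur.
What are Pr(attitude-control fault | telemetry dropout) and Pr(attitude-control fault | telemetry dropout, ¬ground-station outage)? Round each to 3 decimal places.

Pr(attitude-control fault | telemetry dropout) ≈ 0.391; Pr(attitude-control fault | telemetry dropout, ¬ground-station outage) ≈ 0.636

Numerator (weight on configurations with attitude-control fault): 0.053550 + 0.012150 = 0.065700
Normalizer over all consistent configurations: 0.04×0.85×0.9 + 0.63×0.85×0.1 + 0.53×0.15×0.9 + 0.81×0.15×0.1 = 0.167850
Posterior = 0.065700 / 0.167850 ≈ 0.391

Now condition on the additional information:
P(telemetry dropout | ¬ground-station outage) = 0.04*0.9 + 0.63*0.1 = 0.036000 + 0.063000 = 0.099000
Of this, 0.063000 comes from 0.63*0.1 (the attitude-control fault=true cases).
So P(attitude-control fault | telemetry dropout, ¬ground-station outage) = 0.063000/0.099000 ≈ 0.636.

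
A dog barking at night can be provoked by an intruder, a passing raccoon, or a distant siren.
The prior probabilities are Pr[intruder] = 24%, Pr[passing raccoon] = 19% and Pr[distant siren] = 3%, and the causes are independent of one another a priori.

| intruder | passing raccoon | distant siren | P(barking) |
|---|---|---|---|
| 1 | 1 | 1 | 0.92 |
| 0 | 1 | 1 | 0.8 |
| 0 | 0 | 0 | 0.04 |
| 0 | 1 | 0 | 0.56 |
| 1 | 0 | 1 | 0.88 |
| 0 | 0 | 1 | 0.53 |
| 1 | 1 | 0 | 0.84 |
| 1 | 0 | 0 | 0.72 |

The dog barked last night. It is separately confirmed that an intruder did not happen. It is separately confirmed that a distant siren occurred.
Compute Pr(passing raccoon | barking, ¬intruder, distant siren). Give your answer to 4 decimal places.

Pr(passing raccoon | barking, ¬intruder, distant siren) ≈ 0.2615

Numerator (weight on configurations with passing raccoon): 0.8×0.19 = 0.152000
Denominator P(barking | ¬intruder, distant siren): 0.53×0.81 + 0.8×0.19 = 0.581300
P(passing raccoon | barking, ¬intruder, distant siren) = 0.152000/0.581300 ≈ 0.2615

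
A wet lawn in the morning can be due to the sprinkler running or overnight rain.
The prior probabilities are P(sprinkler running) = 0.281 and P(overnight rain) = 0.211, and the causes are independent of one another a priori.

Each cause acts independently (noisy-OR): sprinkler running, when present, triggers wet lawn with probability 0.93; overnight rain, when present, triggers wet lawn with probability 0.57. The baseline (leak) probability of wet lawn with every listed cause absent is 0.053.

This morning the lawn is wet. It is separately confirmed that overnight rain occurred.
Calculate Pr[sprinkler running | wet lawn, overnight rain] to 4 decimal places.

Pr[sprinkler running | wet lawn, overnight rain] ≈ 0.3904

Under noisy-OR, P(wet lawn | causes) = 1 − (1−0.053)·∏(1−qᵢ) over the active causes.
For the numerator, keep only sprinkler running=true terms: 0.971495·0.281 = 0.272990
Normalizer over all consistent configurations: 0.59279·0.719 + 0.971495·0.281 = 0.699206
Posterior = 0.272990 / 0.699206 ≈ 0.3904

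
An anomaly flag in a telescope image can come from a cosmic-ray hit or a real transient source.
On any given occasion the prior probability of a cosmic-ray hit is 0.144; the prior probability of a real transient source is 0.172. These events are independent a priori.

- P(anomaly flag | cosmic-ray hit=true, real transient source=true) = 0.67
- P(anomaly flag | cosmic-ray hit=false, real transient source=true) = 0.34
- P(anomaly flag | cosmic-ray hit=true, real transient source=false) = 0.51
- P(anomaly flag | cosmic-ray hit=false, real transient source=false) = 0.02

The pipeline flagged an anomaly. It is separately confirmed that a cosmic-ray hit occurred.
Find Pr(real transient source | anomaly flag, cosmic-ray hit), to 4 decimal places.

By total probability over both values of real transient source:
  P(anomaly flag | cosmic-ray hit) = 0.51·0.828 + 0.67·0.172
        = 0.422280 + 0.115240 = 0.537520
Configurations with real transient source contribute 0.115240, so
  P(real transient source | anomaly flag, cosmic-ray hit) = 0.115240 / 0.537520 ≈ 0.2144

Pr(real transient source | anomaly flag, cosmic-ray hit) ≈ 0.2144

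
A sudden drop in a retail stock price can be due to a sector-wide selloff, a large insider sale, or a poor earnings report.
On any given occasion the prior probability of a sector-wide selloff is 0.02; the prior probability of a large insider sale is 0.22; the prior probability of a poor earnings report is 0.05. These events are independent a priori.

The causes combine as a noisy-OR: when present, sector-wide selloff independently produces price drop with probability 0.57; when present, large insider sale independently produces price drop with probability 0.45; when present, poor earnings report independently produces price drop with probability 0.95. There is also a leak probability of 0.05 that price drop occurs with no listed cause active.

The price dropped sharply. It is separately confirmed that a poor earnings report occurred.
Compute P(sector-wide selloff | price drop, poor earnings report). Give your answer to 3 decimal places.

Under noisy-OR, P(price drop | causes) = 1 − (1−0.05)·∏(1−qᵢ) over the active causes.
Numerator (weight on configurations with sector-wide selloff): 0.015281 + 0.004351 = 0.019632
Denominator P(price drop | poor earnings report): 0.9525·0.98·0.78 + 0.973875·0.98·0.22 + 0.979575·0.02·0.78 + 0.988766·0.02·0.22 = 0.957690
Posterior = 0.019632 / 0.957690 ≈ 0.020

P(sector-wide selloff | price drop, poor earnings report) ≈ 0.020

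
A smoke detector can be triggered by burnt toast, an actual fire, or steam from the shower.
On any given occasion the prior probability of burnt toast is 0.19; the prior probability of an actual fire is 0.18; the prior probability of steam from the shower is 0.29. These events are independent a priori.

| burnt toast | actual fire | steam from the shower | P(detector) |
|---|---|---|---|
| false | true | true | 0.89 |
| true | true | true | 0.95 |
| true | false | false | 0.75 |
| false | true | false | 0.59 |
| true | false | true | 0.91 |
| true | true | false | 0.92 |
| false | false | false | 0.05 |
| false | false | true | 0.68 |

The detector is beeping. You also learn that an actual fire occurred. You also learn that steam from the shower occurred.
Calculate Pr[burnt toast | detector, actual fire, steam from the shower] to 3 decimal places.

Pr[burnt toast | detector, actual fire, steam from the shower] ≈ 0.200

Enumerate both values of burnt toast and weight by the priors:
  P(detector | actual fire, steam from the shower) = 0.89×0.81 + 0.95×0.19
        = 0.720900 + 0.180500 = 0.901400
The terms with burnt toast present sum to 0.180500, so
  P(burnt toast | detector, actual fire, steam from the shower) = 0.180500 / 0.901400 ≈ 0.200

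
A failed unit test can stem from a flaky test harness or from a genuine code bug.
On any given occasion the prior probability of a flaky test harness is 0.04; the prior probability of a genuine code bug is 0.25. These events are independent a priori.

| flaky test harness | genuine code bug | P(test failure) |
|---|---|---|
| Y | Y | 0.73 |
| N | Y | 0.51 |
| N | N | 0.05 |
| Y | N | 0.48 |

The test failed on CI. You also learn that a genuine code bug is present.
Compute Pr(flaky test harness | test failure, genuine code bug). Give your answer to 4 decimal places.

Pr(flaky test harness | test failure, genuine code bug) ≈ 0.0563

P(test failure | genuine code bug) = 0.51·0.96 + 0.73·0.04 = 0.489600 + 0.029200 = 0.518800
The flaky test harness-present share is 0.73·0.04 = 0.029200.
P(flaky test harness | test failure, genuine code bug) = 0.029200 / 0.518800 ≈ 0.0563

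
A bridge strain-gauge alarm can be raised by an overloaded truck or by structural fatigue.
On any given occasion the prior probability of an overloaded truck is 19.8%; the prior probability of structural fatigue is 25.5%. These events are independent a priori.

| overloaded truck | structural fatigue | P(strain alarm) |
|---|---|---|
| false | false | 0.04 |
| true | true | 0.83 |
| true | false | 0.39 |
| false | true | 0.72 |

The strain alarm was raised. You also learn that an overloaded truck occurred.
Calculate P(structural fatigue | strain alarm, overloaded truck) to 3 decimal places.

P(structural fatigue | strain alarm, overloaded truck) ≈ 0.421

For the numerator, keep only structural fatigue=true terms: 0.83*0.255 = 0.211650
Normalizer over all consistent configurations: 0.39*0.745 + 0.83*0.255 = 0.502200
Posterior = 0.211650 / 0.502200 ≈ 0.421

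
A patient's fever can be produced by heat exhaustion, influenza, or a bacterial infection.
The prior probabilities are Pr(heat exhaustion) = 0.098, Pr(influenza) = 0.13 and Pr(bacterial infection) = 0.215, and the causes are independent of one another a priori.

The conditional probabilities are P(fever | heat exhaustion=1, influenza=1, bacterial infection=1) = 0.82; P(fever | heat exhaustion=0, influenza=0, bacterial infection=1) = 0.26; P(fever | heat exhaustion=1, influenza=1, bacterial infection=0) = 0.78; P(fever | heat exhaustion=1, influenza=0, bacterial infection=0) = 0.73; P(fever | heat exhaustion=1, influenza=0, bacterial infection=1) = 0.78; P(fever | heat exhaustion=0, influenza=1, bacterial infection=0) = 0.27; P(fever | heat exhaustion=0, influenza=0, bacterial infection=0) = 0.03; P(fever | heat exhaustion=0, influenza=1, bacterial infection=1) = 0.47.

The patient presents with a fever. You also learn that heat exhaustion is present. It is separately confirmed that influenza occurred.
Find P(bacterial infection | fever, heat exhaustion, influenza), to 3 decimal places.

P(bacterial infection | fever, heat exhaustion, influenza) ≈ 0.224

P(fever | heat exhaustion, influenza) = 0.78×0.785 + 0.82×0.215 = 0.612300 + 0.176300 = 0.788600
Of this, 0.176300 comes from 0.82×0.215 (the bacterial infection=true cases).
So P(bacterial infection | fever, heat exhaustion, influenza) = 0.176300/0.788600 ≈ 0.224.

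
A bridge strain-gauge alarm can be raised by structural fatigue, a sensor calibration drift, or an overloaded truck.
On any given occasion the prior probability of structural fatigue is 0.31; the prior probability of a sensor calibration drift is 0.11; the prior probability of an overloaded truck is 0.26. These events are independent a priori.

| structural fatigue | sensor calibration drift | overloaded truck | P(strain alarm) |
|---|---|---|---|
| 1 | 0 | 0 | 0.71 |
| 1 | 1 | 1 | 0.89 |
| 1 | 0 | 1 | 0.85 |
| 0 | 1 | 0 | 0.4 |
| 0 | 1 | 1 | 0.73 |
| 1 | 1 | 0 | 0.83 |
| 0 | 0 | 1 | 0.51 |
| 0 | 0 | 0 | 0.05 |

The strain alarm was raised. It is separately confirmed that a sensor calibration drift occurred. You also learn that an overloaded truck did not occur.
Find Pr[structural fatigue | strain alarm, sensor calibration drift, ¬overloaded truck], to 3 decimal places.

Sum P(strain alarm|·) weighted by the priors over both values of structural fatigue:
  P(strain alarm | sensor calibration drift, ¬overloaded truck) = 0.4*0.69 + 0.83*0.31
        = 0.276000 + 0.257300 = 0.533300
Keeping only the structural fatigue-present terms gives 0.257300, so
  P(structural fatigue | strain alarm, sensor calibration drift, ¬overloaded truck) = 0.257300 / 0.533300 ≈ 0.482

Pr[structural fatigue | strain alarm, sensor calibration drift, ¬overloaded truck] ≈ 0.482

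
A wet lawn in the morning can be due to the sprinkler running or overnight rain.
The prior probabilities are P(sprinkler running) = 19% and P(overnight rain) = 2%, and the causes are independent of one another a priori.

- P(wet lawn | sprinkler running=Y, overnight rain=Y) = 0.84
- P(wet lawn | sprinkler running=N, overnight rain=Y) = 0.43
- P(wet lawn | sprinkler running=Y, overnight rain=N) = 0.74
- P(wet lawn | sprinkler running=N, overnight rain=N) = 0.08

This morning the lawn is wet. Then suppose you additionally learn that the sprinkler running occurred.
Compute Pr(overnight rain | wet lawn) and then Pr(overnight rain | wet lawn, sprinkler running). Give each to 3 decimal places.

Pr(overnight rain | wet lawn) ≈ 0.048; Pr(overnight rain | wet lawn, sprinkler running) ≈ 0.023

Enumerate the 4 (sprinkler running, overnight rain) configurations and weight by the priors:
  P(wet lawn) = 0.08×0.81×0.98 + 0.43×0.81×0.02 + 0.74×0.19×0.98 + 0.84×0.19×0.02
        = 0.063504 + 0.006966 + 0.137788 + 0.003192 = 0.211450
Keeping only the overnight rain-present terms gives 0.010158, so
  P(overnight rain | wet lawn) = 0.010158 / 0.211450 ≈ 0.048

Now also conditioning on sprinkler running=true:
Sum P(wet lawn|·) weighted by the priors over both values of overnight rain:
  P(wet lawn | sprinkler running) = 0.74*0.98 + 0.84*0.02
        = 0.725200 + 0.016800 = 0.742000
The terms with overnight rain present sum to 0.016800, so
  P(overnight rain | wet lawn, sprinkler running) = 0.016800 / 0.742000 ≈ 0.023
This is intercausal reasoning (explaining away): once sprinkler running accounts for the wet lawn, overnight rain becomes less likely.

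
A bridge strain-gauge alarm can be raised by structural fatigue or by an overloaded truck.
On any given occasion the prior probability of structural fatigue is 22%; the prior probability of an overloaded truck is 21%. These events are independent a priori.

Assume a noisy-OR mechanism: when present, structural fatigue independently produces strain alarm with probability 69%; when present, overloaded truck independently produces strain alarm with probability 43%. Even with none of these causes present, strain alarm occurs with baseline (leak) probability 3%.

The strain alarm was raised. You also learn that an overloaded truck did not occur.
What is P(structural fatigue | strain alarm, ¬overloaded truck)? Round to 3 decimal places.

Under noisy-OR, P(strain alarm | causes) = 1 − (1−0.03)·∏(1−qᵢ) over the active causes.
Numerator (weight on configurations with structural fatigue): 0.6993·0.22 = 0.153846
Normalizer over all consistent configurations: 0.03·0.78 + 0.6993·0.22 = 0.177246
P(structural fatigue | strain alarm, ¬overloaded truck) = 0.153846/0.177246 ≈ 0.868

P(structural fatigue | strain alarm, ¬overloaded truck) ≈ 0.868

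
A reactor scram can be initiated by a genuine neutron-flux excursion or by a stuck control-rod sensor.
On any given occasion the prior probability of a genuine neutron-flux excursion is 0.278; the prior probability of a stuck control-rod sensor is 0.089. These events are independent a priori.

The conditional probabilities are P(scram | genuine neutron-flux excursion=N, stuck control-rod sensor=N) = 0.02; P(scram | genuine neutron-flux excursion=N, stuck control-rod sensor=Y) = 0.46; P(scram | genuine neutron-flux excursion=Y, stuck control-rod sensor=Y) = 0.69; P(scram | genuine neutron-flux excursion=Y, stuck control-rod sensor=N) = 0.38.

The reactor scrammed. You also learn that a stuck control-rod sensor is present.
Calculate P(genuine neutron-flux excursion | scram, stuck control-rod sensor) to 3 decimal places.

P(genuine neutron-flux excursion | scram, stuck control-rod sensor) ≈ 0.366

For the numerator, keep only genuine neutron-flux excursion=true terms: 0.69×0.278 = 0.191820
Denominator P(scram | stuck control-rod sensor): 0.46×0.722 + 0.69×0.278 = 0.523940
P(genuine neutron-flux excursion | scram, stuck control-rod sensor) = 0.191820/0.523940 ≈ 0.366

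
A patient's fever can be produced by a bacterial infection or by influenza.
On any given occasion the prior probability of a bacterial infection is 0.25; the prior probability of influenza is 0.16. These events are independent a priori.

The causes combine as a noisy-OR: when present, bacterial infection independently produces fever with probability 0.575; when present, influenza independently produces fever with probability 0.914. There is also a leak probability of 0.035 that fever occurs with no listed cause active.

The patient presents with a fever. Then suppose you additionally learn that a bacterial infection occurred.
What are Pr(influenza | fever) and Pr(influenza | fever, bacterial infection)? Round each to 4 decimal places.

Under noisy-OR, P(fever | causes) = 1 − (1−0.035)·∏(1−qᵢ) over the active causes.
P(fever) = 0.035×0.75×0.84 + 0.91701×0.75×0.16 + 0.589875×0.25×0.84 + 0.964729×0.25×0.16 = 0.022050 + 0.110041 + 0.123874 + 0.038589 = 0.294554
The influenza-present share is 0.110041 + 0.038589 = 0.148630.
Hence the posterior is 0.148630/0.294554 ≈ 0.5046.

With the extra evidence:
P(fever | bacterial infection) = 0.589875×0.84 + 0.964729×0.16 = 0.495495 + 0.154357 = 0.649852
Restricting to configurations with influenza present: 0.964729×0.16 = 0.154357.
P(influenza | fever, bacterial infection) = 0.154357 / 0.649852 ≈ 0.2375
— bacterial infection explains away the evidence for influenza.

Pr(influenza | fever) ≈ 0.5046; Pr(influenza | fever, bacterial infection) ≈ 0.2375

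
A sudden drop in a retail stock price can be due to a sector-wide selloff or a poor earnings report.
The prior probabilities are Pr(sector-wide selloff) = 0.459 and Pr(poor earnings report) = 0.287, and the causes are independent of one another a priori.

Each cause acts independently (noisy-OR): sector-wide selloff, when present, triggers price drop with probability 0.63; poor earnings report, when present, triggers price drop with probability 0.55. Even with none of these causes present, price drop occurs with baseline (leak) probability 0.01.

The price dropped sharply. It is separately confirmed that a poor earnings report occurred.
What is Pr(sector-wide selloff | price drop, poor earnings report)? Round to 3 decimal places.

Under noisy-OR, P(price drop | causes) = 1 − (1−0.01)·∏(1−qᵢ) over the active causes.
Enumerate both values of sector-wide selloff and weight by the priors:
  P(price drop | poor earnings report) = 0.5545×0.541 + 0.835165×0.459
        = 0.299985 + 0.383341 = 0.683326
The terms with sector-wide selloff present sum to 0.383341, so
  P(sector-wide selloff | price drop, poor earnings report) = 0.383341 / 0.683326 ≈ 0.561

Pr(sector-wide selloff | price drop, poor earnings report) ≈ 0.561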